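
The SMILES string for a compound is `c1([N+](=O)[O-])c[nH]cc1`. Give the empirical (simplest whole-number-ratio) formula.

Atom tally by fragment:
  pyrrole ring core → C:4 H:5 N:1
  (− 1 ring H displaced by substituents)
  + NO2 → N:1 O:2
Element totals:
  C: 4
  H: 4
  N: 2
  O: 2
Molecular formula: C4H4N2O2.
gcd of subscripts = 2; dividing each by 2:
  C: 4/2 = 2
  H: 4/2 = 2
  N: 2/2 = 1
  O: 2/2 = 1

C2H2NO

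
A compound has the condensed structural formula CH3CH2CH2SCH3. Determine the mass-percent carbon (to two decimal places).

53.27%

Element totals:
  C: 4
  H: 10
  S: 1
Molecular formula: C4H10S.
Molar mass = 90.184 g/mol.
Mass from C: 4 × 12.011 = 48.044 g/mol.
%C = 48.044 / 90.184 × 100 = 53.27%.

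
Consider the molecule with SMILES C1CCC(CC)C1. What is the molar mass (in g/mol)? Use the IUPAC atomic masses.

Atom tally by fragment:
  cyclopentane ring core → C:5 H:10
  (− 1 ring H displaced by substituents)
  + C2H5 → C:2 H:5
Element totals:
  C: 7
  H: 14
Molecular formula: C7H14.
  M = 7(12.011) + 14(1.008)
    = 84.077 + 14.112 = 98.189

98.19 g/mol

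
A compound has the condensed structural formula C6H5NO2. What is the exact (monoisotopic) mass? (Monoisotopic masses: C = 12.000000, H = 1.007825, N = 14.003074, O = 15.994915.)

123.0320

Atom tally by fragment:
  benzene ring core → C:6 H:6
  (− 1 ring H displaced by substituents)
  + NO2 → N:1 O:2
Element totals:
  C: 6
  H: 5
  N: 1
  O: 2
Molecular formula: C6H5NO2.
  M = 6(12.0) + 5(1.007825) + 14.003074 + 2(15.994915)
    = 72.000000 + 5.039125 + 14.003074 + 31.989830 = 123.032029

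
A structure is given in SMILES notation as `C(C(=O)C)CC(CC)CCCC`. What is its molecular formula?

Atom tally by fragment:
  CH3COCH2 → C:3 H:5 O:1
  CH2 → C:1 H:2
  CH(C2H5) → C:3 H:6
  CH2 → C:1 H:2
  CH2 → C:1 H:2
  CH2 → C:1 H:2
  CH3 → C:1 H:3
Element totals:
  C: 11
  H: 22
  O: 1

C11H22O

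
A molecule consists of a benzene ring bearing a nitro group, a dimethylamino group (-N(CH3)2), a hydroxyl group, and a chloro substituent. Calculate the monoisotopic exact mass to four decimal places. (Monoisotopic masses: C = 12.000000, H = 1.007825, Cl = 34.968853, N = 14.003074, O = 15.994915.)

Atom tally by fragment:
  benzene ring core → C:6 H:6
  (− 4 ring H displaced by substituents)
  + NO2 → N:1 O:2
  + N(CH3)2 → N:1 C:2 H:6
  + OH → O:1 H:1
  + Cl → Cl:1
Element totals:
  C: 8
  H: 9
  Cl: 1
  N: 2
  O: 3
Molecular formula: C8H9ClN2O3.
  M = 8(12.0) + 9(1.007825) + 34.968853 + 2(14.003074) + 3(15.994915)
    = 96.000000 + 9.070425 + 34.968853 + 28.006148 + 47.984745 = 216.030171

216.0302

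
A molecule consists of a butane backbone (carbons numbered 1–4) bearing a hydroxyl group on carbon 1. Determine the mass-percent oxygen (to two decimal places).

Atom tally by fragment:
  HOCH2 → C:1 H:3 O:1
  CH2 → C:1 H:2
  CH2 → C:1 H:2
  CH3 → C:1 H:3
Element totals:
  C: 4
  H: 10
  O: 1
Molecular formula: C4H10O.
Molar mass = 74.123 g/mol.
Mass from O: 1 × 15.999 = 15.999 g/mol.
%O = 15.999 / 74.123 × 100 = 21.58%.

21.58%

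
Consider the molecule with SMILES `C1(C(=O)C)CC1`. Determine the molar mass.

Atom tally by fragment:
  cyclopropane ring core → C:3 H:6
  (− 1 ring H displaced by substituents)
  + COCH3 → C:2 H:3 O:1
Element totals:
  C: 5
  H: 8
  O: 1
Molecular formula: C5H8O.
  M = 5(12.011) + 8(1.008) + 15.999
    = 60.055 + 8.064 + 15.999 = 84.118

84.12 g/mol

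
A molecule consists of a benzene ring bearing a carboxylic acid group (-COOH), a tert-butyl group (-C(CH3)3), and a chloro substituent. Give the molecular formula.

Atom tally by fragment:
  benzene ring core → C:6 H:6
  (− 3 ring H displaced by substituents)
  + COOH → C:1 H:1 O:2
  + C(CH3)3 → C:4 H:9
  + Cl → Cl:1
Element totals:
  C: 11
  H: 13
  Cl: 1
  O: 2

C11H13ClO2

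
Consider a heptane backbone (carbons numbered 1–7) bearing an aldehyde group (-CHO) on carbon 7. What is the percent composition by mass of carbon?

Atom tally by fragment:
  CH3 → C:1 H:3
  CH2 → C:1 H:2
  CH2 → C:1 H:2
  CH2 → C:1 H:2
  CH2 → C:1 H:2
  CH2 → C:1 H:2
  CH2CHO → C:2 H:3 O:1
Element totals:
  C: 8
  H: 16
  O: 1
Molecular formula: C8H16O.
Molar mass = 128.215 g/mol.
Mass from C: 8 × 12.011 = 96.088 g/mol.
%C = 96.088 / 128.215 × 100 = 74.94%.

74.94%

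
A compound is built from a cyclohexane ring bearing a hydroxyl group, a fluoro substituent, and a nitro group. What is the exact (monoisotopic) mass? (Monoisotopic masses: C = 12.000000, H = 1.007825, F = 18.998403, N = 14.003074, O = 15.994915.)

Atom tally by fragment:
  cyclohexane ring core → C:6 H:12
  (− 3 ring H displaced by substituents)
  + OH → O:1 H:1
  + F → F:1
  + NO2 → N:1 O:2
Element totals:
  C: 6
  H: 10
  F: 1
  N: 1
  O: 3
Molecular formula: C6H10FNO3.
  M = 6(12.0) + 10(1.007825) + 18.998403 + 14.003074 + 3(15.994915)
    = 72.000000 + 10.078250 + 18.998403 + 14.003074 + 47.984745 = 163.064472

163.0645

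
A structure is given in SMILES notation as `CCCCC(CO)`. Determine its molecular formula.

Atom tally by fragment:
  CH3 → C:1 H:3
  CH2 → C:1 H:2
  CH2 → C:1 H:2
  CH2 → C:1 H:2
  CH2CH2OH → C:2 H:5 O:1
Element totals:
  C: 6
  H: 14
  O: 1

C6H14O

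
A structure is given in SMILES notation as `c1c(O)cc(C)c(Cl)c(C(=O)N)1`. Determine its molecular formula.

C8H8ClNO2

Atom tally by fragment:
  benzene ring core → C:6 H:6
  (− 4 ring H displaced by substituents)
  + OH → O:1 H:1
  + CH3 → C:1 H:3
  + Cl → Cl:1
  + CONH2 → C:1 H:2 O:1 N:1
Element totals:
  C: 8
  H: 8
  Cl: 1
  N: 1
  O: 2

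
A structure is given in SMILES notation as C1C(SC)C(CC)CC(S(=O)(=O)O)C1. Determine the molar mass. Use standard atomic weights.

238.36 g/mol

Atom tally by fragment:
  cyclohexane ring core → C:6 H:12
  (− 3 ring H displaced by substituents)
  + SCH3 → C:1 H:3 S:1
  + C2H5 → C:2 H:5
  + SO3H → S:1 O:3 H:1
Element totals:
  C: 9
  H: 18
  O: 3
  S: 2
Molecular formula: C9H18O3S2.
  M = 9(12.011) + 18(1.008) + 3(15.999) + 2(32.06)
    = 108.099 + 18.144 + 47.997 + 64.120 = 238.360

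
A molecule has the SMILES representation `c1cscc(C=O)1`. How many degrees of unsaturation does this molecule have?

4

Atom tally by fragment:
  thiophene ring core → C:4 H:4 S:1
  (− 1 ring H displaced by substituents)
  + CHO → C:1 H:1 O:1
Element totals:
  C: 5
  H: 4
  O: 1
  S: 1
Molecular formula: C5H4OS.
DoU = (2C + 2 + N − H − X) / 2 = (2·5 + 2 + 0 − 4 − 0) / 2 = 4.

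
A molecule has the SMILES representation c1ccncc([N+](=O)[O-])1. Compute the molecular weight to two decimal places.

124.10 g/mol

Atom tally by fragment:
  pyridine ring core → C:5 H:5 N:1
  (− 1 ring H displaced by substituents)
  + NO2 → N:1 O:2
Element totals:
  C: 5
  H: 4
  N: 2
  O: 2
Molecular formula: C5H4N2O2.
  M = 5(12.011) + 4(1.008) + 2(14.007) + 2(15.999)
    = 60.055 + 4.032 + 28.014 + 31.998 = 124.099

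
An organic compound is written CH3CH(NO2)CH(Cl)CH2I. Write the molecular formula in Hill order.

Atom tally by fragment:
  CH3 → C:1 H:3
  CH(NO2) → C:1 H:1 N:1 O:2
  CH(Cl) → C:1 H:1 Cl:1
  CH2I → C:1 H:2 I:1
Element totals:
  C: 4
  H: 7
  Cl: 1
  I: 1
  N: 1
  O: 2

C4H7ClINO2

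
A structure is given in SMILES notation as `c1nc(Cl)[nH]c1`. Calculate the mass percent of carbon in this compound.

Atom tally by fragment:
  imidazole ring core → C:3 H:4 N:2
  (− 1 ring H displaced by substituents)
  + Cl → Cl:1
Element totals:
  C: 3
  H: 3
  Cl: 1
  N: 2
Molecular formula: C3H3ClN2.
Molar mass = 102.521 g/mol.
Mass from C: 3 × 12.011 = 36.033 g/mol.
%C = 36.033 / 102.521 × 100 = 35.15%.

35.15%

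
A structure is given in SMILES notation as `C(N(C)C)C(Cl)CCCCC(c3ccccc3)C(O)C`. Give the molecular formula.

Atom tally by fragment:
  (CH3)2NCH2 → C:3 H:8 N:1
  CH(Cl) → C:1 H:1 Cl:1
  CH2 → C:1 H:2
  CH2 → C:1 H:2
  CH2 → C:1 H:2
  CH2 → C:1 H:2
  CH(C6H5) → C:7 H:6
  CH(OH) → C:1 H:2 O:1
  CH3 → C:1 H:3
Element totals:
  C: 17
  H: 28
  Cl: 1
  N: 1
  O: 1

C17H28ClNO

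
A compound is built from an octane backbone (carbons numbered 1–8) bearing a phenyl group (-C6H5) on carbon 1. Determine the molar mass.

190.33 g/mol

Atom tally by fragment:
  C6H5CH2 → C:7 H:7
  CH2 → C:1 H:2
  CH2 → C:1 H:2
  CH2 → C:1 H:2
  CH2 → C:1 H:2
  CH2 → C:1 H:2
  CH2 → C:1 H:2
  CH3 → C:1 H:3
Element totals:
  C: 14
  H: 22
Molecular formula: C14H22.
  M = 14(12.011) + 22(1.008)
    = 168.154 + 22.176 = 190.330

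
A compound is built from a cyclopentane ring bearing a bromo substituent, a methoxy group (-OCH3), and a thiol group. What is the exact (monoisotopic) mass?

Atom tally by fragment:
  cyclopentane ring core → C:5 H:10
  (− 3 ring H displaced by substituents)
  + Br → Br:1
  + OCH3 → C:1 H:3 O:1
  + SH → S:1 H:1
Element totals:
  C: 6
  H: 11
  Br: 1
  O: 1
  S: 1
Molecular formula: C6H11BrOS.
  M = 6(12.0) + 11(1.007825) + 78.918338 + 15.994915 + 31.972071
    = 72.000000 + 11.086075 + 78.918338 + 15.994915 + 31.972071 = 209.971399

209.9714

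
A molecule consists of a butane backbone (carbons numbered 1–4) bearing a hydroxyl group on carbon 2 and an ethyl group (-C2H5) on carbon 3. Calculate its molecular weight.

102.18 g/mol

Atom tally by fragment:
  CH3 → C:1 H:3
  CH(OH) → C:1 H:2 O:1
  CH(C2H5) → C:3 H:6
  CH3 → C:1 H:3
Element totals:
  C: 6
  H: 14
  O: 1
Molecular formula: C6H14O.
  M = 6(12.011) + 14(1.008) + 15.999
    = 72.066 + 14.112 + 15.999 = 102.177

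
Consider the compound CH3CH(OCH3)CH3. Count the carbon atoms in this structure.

Element totals:
  C: 4
  H: 10
  O: 1

4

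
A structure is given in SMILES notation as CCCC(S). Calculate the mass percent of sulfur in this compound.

35.55%

Atom tally by fragment:
  CH3 → C:1 H:3
  CH2 → C:1 H:2
  CH2 → C:1 H:2
  CH2SH → C:1 H:3 S:1
Element totals:
  C: 4
  H: 10
  S: 1
Molecular formula: C4H10S.
Molar mass = 90.184 g/mol.
Mass from S: 1 × 32.06 = 32.060 g/mol.
%S = 32.060 / 90.184 × 100 = 35.55%.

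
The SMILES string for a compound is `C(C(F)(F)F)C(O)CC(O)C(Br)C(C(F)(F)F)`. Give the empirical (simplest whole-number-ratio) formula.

C8H11BrF6O2

Atom tally by fragment:
  F3CCH2 → C:2 H:2 F:3
  CH(OH) → C:1 H:2 O:1
  CH2 → C:1 H:2
  CH(OH) → C:1 H:2 O:1
  CH(Br) → C:1 H:1 Br:1
  CH2CF3 → C:2 H:2 F:3
Element totals:
  C: 8
  H: 11
  Br: 1
  F: 6
  O: 2
Molecular formula: C8H11BrF6O2.
gcd of subscripts (1, 8, 6, 11, 2) = 1, so the empirical formula equals the molecular formula.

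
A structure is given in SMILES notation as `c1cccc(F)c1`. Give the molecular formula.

Atom tally by fragment:
  benzene ring core → C:6 H:6
  (− 1 ring H displaced by substituents)
  + F → F:1
Element totals:
  C: 6
  H: 5
  F: 1

C6H5F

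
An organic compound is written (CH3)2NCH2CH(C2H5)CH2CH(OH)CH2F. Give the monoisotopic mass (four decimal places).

177.1529

Atom tally by fragment:
  (CH3)2NCH2 → C:3 H:8 N:1
  CH(C2H5) → C:3 H:6
  CH2 → C:1 H:2
  CH(OH) → C:1 H:2 O:1
  CH2F → C:1 H:2 F:1
Element totals:
  C: 9
  H: 20
  F: 1
  N: 1
  O: 1
Molecular formula: C9H20FNO.
  M = 9(12.0) + 20(1.007825) + 18.998403 + 14.003074 + 15.994915
    = 108.000000 + 20.156500 + 18.998403 + 14.003074 + 15.994915 = 177.152892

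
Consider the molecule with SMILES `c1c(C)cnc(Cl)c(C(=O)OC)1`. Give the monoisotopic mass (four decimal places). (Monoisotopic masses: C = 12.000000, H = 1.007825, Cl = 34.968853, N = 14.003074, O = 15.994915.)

Atom tally by fragment:
  pyridine ring core → C:5 H:5 N:1
  (− 3 ring H displaced by substituents)
  + CH3 → C:1 H:3
  + Cl → Cl:1
  + COOCH3 → C:2 H:3 O:2
Element totals:
  C: 8
  H: 8
  Cl: 1
  N: 1
  O: 2
Molecular formula: C8H8ClNO2.
  M = 8(12.0) + 8(1.007825) + 34.968853 + 14.003074 + 2(15.994915)
    = 96.000000 + 8.062600 + 34.968853 + 14.003074 + 31.989830 = 185.024357

185.0244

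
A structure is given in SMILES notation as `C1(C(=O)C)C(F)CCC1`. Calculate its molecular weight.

130.16 g/mol

Atom tally by fragment:
  cyclopentane ring core → C:5 H:10
  (− 2 ring H displaced by substituents)
  + COCH3 → C:2 H:3 O:1
  + F → F:1
Element totals:
  C: 7
  H: 11
  F: 1
  O: 1
Molecular formula: C7H11FO.
  M = 7(12.011) + 11(1.008) + 18.998 + 15.999
    = 84.077 + 11.088 + 18.998 + 15.999 = 130.162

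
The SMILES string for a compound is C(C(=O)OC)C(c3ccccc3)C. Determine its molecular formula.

Atom tally by fragment:
  CH3OOCCH2 → C:3 H:5 O:2
  CH(C6H5) → C:7 H:6
  CH3 → C:1 H:3
Element totals:
  C: 11
  H: 14
  O: 2

C11H14O2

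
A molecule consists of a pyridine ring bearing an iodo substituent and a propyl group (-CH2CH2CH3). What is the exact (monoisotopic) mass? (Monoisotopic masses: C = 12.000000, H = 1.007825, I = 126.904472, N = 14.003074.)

Atom tally by fragment:
  pyridine ring core → C:5 H:5 N:1
  (− 2 ring H displaced by substituents)
  + I → I:1
  + CH2CH2CH3 → C:3 H:7
Element totals:
  C: 8
  H: 10
  I: 1
  N: 1
Molecular formula: C8H10IN.
  M = 8(12.0) + 10(1.007825) + 126.904472 + 14.003074
    = 96.000000 + 10.078250 + 126.904472 + 14.003074 = 246.985796

246.9858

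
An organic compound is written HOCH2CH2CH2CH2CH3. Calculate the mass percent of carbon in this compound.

Element totals:
  C: 5
  H: 12
  O: 1
Molecular formula: C5H12O.
Molar mass = 88.150 g/mol.
Mass from C: 5 × 12.011 = 60.055 g/mol.
%C = 60.055 / 88.150 × 100 = 68.13%.

68.13%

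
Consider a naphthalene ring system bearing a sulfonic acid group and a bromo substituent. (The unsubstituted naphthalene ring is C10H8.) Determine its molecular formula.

C10H7BrO3S

Atom tally by fragment:
  naphthalene ring system core → C:10 H:8
  (− 2 ring H displaced by substituents)
  + SO3H → S:1 O:3 H:1
  + Br → Br:1
Element totals:
  C: 10
  H: 7
  Br: 1
  O: 3
  S: 1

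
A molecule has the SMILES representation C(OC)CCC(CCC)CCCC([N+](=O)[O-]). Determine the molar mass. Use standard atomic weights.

Atom tally by fragment:
  CH3OCH2 → C:2 H:5 O:1
  CH2 → C:1 H:2
  CH2 → C:1 H:2
  CH(CH2CH2CH3) → C:4 H:8
  CH2 → C:1 H:2
  CH2 → C:1 H:2
  CH2 → C:1 H:2
  CH2NO2 → C:1 H:2 N:1 O:2
Element totals:
  C: 12
  H: 25
  N: 1
  O: 3
Molecular formula: C12H25NO3.
  M = 12(12.011) + 25(1.008) + 14.007 + 3(15.999)
    = 144.132 + 25.200 + 14.007 + 47.997 = 231.336

231.34 g/mol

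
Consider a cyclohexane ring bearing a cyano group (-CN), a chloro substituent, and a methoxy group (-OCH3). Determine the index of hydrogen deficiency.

3

Atom tally by fragment:
  cyclohexane ring core → C:6 H:12
  (− 3 ring H displaced by substituents)
  + CN → C:1 N:1
  + Cl → Cl:1
  + OCH3 → C:1 H:3 O:1
Element totals:
  C: 8
  H: 12
  Cl: 1
  N: 1
  O: 1
Molecular formula: C8H12ClNO.
DoU = (2C + 2 + N − H − X) / 2 = (2·8 + 2 + 1 − 12 − 1) / 2 = 3.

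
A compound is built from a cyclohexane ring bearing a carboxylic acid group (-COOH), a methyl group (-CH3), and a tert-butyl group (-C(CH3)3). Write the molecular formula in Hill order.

Atom tally by fragment:
  cyclohexane ring core → C:6 H:12
  (− 3 ring H displaced by substituents)
  + COOH → C:1 H:1 O:2
  + CH3 → C:1 H:3
  + C(CH3)3 → C:4 H:9
Element totals:
  C: 12
  H: 22
  O: 2

C12H22O2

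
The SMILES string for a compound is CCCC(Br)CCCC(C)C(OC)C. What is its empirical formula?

C12H25BrO

Atom tally by fragment:
  CH3 → C:1 H:3
  CH2 → C:1 H:2
  CH2 → C:1 H:2
  CH(Br) → C:1 H:1 Br:1
  CH2 → C:1 H:2
  CH2 → C:1 H:2
  CH2 → C:1 H:2
  CH(CH3) → C:2 H:4
  CH(OCH3) → C:2 H:4 O:1
  CH3 → C:1 H:3
Element totals:
  C: 12
  H: 25
  Br: 1
  O: 1
Molecular formula: C12H25BrO.
gcd of subscripts (1, 12, 25, 1) = 1, so the empirical formula equals the molecular formula.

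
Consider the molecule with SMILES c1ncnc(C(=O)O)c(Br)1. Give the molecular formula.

Atom tally by fragment:
  pyrimidine ring core → C:4 H:4 N:2
  (− 2 ring H displaced by substituents)
  + COOH → C:1 H:1 O:2
  + Br → Br:1
Element totals:
  C: 5
  H: 3
  Br: 1
  N: 2
  O: 2

C5H3BrN2O2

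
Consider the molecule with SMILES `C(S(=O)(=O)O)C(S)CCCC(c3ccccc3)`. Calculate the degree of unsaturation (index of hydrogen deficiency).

4

Atom tally by fragment:
  HO3SCH2 → C:1 H:3 S:1 O:3
  CH(SH) → C:1 H:2 S:1
  CH2 → C:1 H:2
  CH2 → C:1 H:2
  CH2 → C:1 H:2
  CH2C6H5 → C:7 H:7
Element totals:
  C: 12
  H: 18
  O: 3
  S: 2
Molecular formula: C12H18O3S2.
DoU = (2C + 2 + N − H − X) / 2 = (2·12 + 2 + 0 − 18 − 0) / 2 = 4.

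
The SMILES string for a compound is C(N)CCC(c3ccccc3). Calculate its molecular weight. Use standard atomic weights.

Atom tally by fragment:
  H2NCH2 → C:1 H:4 N:1
  CH2 → C:1 H:2
  CH2 → C:1 H:2
  CH2C6H5 → C:7 H:7
Element totals:
  C: 10
  H: 15
  N: 1
Molecular formula: C10H15N.
  M = 10(12.011) + 15(1.008) + 14.007
    = 120.110 + 15.120 + 14.007 = 149.237

149.24 g/mol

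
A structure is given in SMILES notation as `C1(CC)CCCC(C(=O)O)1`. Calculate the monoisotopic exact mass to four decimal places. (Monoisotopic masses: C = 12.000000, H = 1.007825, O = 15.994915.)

Atom tally by fragment:
  cyclopentane ring core → C:5 H:10
  (− 2 ring H displaced by substituents)
  + C2H5 → C:2 H:5
  + COOH → C:1 H:1 O:2
Element totals:
  C: 8
  H: 14
  O: 2
Molecular formula: C8H14O2.
  M = 8(12.0) + 14(1.007825) + 2(15.994915)
    = 96.000000 + 14.109550 + 31.989830 = 142.099380

142.0994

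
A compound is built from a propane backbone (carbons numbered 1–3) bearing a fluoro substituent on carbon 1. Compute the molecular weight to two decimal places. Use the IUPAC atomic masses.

62.09 g/mol

Atom tally by fragment:
  FCH2 → C:1 H:2 F:1
  CH2 → C:1 H:2
  CH3 → C:1 H:3
Element totals:
  C: 3
  H: 7
  F: 1
Molecular formula: C3H7F.
  M = 3(12.011) + 7(1.008) + 18.998
    = 36.033 + 7.056 + 18.998 = 62.087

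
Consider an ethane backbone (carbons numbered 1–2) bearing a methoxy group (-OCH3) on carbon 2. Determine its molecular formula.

C3H8O

Atom tally by fragment:
  CH3 → C:1 H:3
  CH2OCH3 → C:2 H:5 O:1
Element totals:
  C: 3
  H: 8
  O: 1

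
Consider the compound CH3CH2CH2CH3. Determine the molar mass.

Atom tally by fragment:
  CH3 → C:1 H:3
  CH2 → C:1 H:2
  CH2 → C:1 H:2
  CH3 → C:1 H:3
Element totals:
  C: 4
  H: 10
Molecular formula: C4H10.
  M = 4(12.011) + 10(1.008)
    = 48.044 + 10.080 = 58.124

58.12 g/mol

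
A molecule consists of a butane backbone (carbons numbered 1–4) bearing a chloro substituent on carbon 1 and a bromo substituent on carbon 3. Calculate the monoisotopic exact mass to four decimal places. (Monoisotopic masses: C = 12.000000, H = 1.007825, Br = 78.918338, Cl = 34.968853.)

169.9498

Atom tally by fragment:
  ClCH2 → C:1 H:2 Cl:1
  CH2 → C:1 H:2
  CH(Br) → C:1 H:1 Br:1
  CH3 → C:1 H:3
Element totals:
  C: 4
  H: 8
  Br: 1
  Cl: 1
Molecular formula: C4H8BrCl.
  M = 4(12.0) + 8(1.007825) + 78.918338 + 34.968853
    = 48.000000 + 8.062600 + 78.918338 + 34.968853 = 169.949791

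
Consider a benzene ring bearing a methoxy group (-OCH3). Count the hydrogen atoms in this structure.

8

Atom tally by fragment:
  benzene ring core → C:6 H:6
  (− 1 ring H displaced by substituents)
  + OCH3 → C:1 H:3 O:1
Element totals:
  C: 7
  H: 8
  O: 1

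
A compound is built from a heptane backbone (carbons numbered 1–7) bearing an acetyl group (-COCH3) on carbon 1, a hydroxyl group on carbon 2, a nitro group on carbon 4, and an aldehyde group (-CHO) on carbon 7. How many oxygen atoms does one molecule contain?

5

Atom tally by fragment:
  CH3COCH2 → C:3 H:5 O:1
  CH(OH) → C:1 H:2 O:1
  CH2 → C:1 H:2
  CH(NO2) → C:1 H:1 N:1 O:2
  CH2 → C:1 H:2
  CH2 → C:1 H:2
  CH2CHO → C:2 H:3 O:1
Element totals:
  C: 10
  H: 17
  N: 1
  O: 5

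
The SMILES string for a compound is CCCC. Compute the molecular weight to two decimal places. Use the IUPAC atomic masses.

Atom tally by fragment:
  CH3 → C:1 H:3
  CH2 → C:1 H:2
  CH2 → C:1 H:2
  CH3 → C:1 H:3
Element totals:
  C: 4
  H: 10
Molecular formula: C4H10.
  M = 4(12.011) + 10(1.008)
    = 48.044 + 10.080 = 58.124

58.12 g/mol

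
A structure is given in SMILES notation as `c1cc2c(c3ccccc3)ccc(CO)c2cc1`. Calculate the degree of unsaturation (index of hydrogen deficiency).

Atom tally by fragment:
  naphthalene ring system core → C:10 H:8
  (− 2 ring H displaced by substituents)
  + C6H5 → C:6 H:5
  + CH2OH → C:1 H:3 O:1
Element totals:
  C: 17
  H: 14
  O: 1
Molecular formula: C17H14O.
DoU = (2C + 2 + N − H − X) / 2 = (2·17 + 2 + 0 − 14 − 0) / 2 = 11.

11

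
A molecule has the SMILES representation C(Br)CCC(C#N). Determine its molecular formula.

Atom tally by fragment:
  BrCH2 → C:1 H:2 Br:1
  CH2 → C:1 H:2
  CH2 → C:1 H:2
  CH2CN → C:2 H:2 N:1
Element totals:
  C: 5
  H: 8
  Br: 1
  N: 1

C5H8BrN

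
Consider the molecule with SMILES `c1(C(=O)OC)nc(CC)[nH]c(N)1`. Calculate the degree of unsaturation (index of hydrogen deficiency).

4

Atom tally by fragment:
  imidazole ring core → C:3 H:4 N:2
  (− 3 ring H displaced by substituents)
  + COOCH3 → C:2 H:3 O:2
  + C2H5 → C:2 H:5
  + NH2 → N:1 H:2
Element totals:
  C: 7
  H: 11
  N: 3
  O: 2
Molecular formula: C7H11N3O2.
DoU = (2C + 2 + N − H − X) / 2 = (2·7 + 2 + 3 − 11 − 0) / 2 = 4.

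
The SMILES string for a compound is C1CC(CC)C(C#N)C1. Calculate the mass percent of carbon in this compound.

Atom tally by fragment:
  cyclopentane ring core → C:5 H:10
  (− 2 ring H displaced by substituents)
  + C2H5 → C:2 H:5
  + CN → C:1 N:1
Element totals:
  C: 8
  H: 13
  N: 1
Molecular formula: C8H13N.
Molar mass = 123.199 g/mol.
Mass from C: 8 × 12.011 = 96.088 g/mol.
%C = 96.088 / 123.199 × 100 = 77.99%.

77.99%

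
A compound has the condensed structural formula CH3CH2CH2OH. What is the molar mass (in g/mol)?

Atom tally by fragment:
  CH3 → C:1 H:3
  CH2CH2OH → C:2 H:5 O:1
Element totals:
  C: 3
  H: 8
  O: 1
Molecular formula: C3H8O.
  M = 3(12.011) + 8(1.008) + 15.999
    = 36.033 + 8.064 + 15.999 = 60.096

60.10 g/mol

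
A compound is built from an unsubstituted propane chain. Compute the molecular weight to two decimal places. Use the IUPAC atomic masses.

44.10 g/mol

Atom tally by fragment:
  CH3 → C:1 H:3
  CH2 → C:1 H:2
  CH3 → C:1 H:3
Element totals:
  C: 3
  H: 8
Molecular formula: C3H8.
  M = 3(12.011) + 8(1.008)
    = 36.033 + 8.064 = 44.097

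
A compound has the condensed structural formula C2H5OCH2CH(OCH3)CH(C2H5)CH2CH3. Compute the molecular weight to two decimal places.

Atom tally by fragment:
  C2H5OCH2 → C:3 H:7 O:1
  CH(OCH3) → C:2 H:4 O:1
  CH(C2H5) → C:3 H:6
  CH2 → C:1 H:2
  CH3 → C:1 H:3
Element totals:
  C: 10
  H: 22
  O: 2
Molecular formula: C10H22O2.
  M = 10(12.011) + 22(1.008) + 2(15.999)
    = 120.110 + 22.176 + 31.998 = 174.284

174.28 g/mol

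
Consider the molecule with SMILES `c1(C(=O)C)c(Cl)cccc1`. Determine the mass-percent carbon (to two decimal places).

Atom tally by fragment:
  benzene ring core → C:6 H:6
  (− 2 ring H displaced by substituents)
  + COCH3 → C:2 H:3 O:1
  + Cl → Cl:1
Element totals:
  C: 8
  H: 7
  Cl: 1
  O: 1
Molecular formula: C8H7ClO.
Molar mass = 154.593 g/mol.
Mass from C: 8 × 12.011 = 96.088 g/mol.
%C = 96.088 / 154.593 × 100 = 62.16%.

62.16%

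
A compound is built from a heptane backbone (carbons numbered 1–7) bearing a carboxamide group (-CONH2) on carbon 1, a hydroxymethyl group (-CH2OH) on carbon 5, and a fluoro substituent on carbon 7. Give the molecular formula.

Atom tally by fragment:
  H2NOCCH2 → C:2 H:4 O:1 N:1
  CH2 → C:1 H:2
  CH2 → C:1 H:2
  CH2 → C:1 H:2
  CH(CH2OH) → C:2 H:4 O:1
  CH2 → C:1 H:2
  CH2F → C:1 H:2 F:1
Element totals:
  C: 9
  H: 18
  F: 1
  N: 1
  O: 2

C9H18FNO2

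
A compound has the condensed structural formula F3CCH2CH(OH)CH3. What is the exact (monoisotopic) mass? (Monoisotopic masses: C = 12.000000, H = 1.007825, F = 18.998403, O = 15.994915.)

128.0449

Atom tally by fragment:
  F3CCH2 → C:2 H:2 F:3
  CH(OH) → C:1 H:2 O:1
  CH3 → C:1 H:3
Element totals:
  C: 4
  H: 7
  F: 3
  O: 1
Molecular formula: C4H7F3O.
  M = 4(12.0) + 7(1.007825) + 3(18.998403) + 15.994915
    = 48.000000 + 7.054775 + 56.995209 + 15.994915 = 128.044899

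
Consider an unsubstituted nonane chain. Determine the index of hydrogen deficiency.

0

Atom tally by fragment:
  CH3 → C:1 H:3
  CH2 → C:1 H:2
  CH2 → C:1 H:2
  CH2 → C:1 H:2
  CH2 → C:1 H:2
  CH2 → C:1 H:2
  CH2 → C:1 H:2
  CH2 → C:1 H:2
  CH3 → C:1 H:3
Element totals:
  C: 9
  H: 20
Molecular formula: C9H20.
DoU = (2C + 2 + N − H − X) / 2 = (2·9 + 2 + 0 − 20 − 0) / 2 = 0.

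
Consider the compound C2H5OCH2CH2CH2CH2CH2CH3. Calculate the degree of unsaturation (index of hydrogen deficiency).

Atom tally by fragment:
  C2H5OCH2 → C:3 H:7 O:1
  CH2 → C:1 H:2
  CH2 → C:1 H:2
  CH2 → C:1 H:2
  CH2 → C:1 H:2
  CH3 → C:1 H:3
Element totals:
  C: 8
  H: 18
  O: 1
Molecular formula: C8H18O.
DoU = (2C + 2 + N − H − X) / 2 = (2·8 + 2 + 0 − 18 − 0) / 2 = 0.

0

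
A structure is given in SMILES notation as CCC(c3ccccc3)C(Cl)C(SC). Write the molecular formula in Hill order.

Atom tally by fragment:
  CH3 → C:1 H:3
  CH2 → C:1 H:2
  CH(C6H5) → C:7 H:6
  CH(Cl) → C:1 H:1 Cl:1
  CH2SCH3 → C:2 H:5 S:1
Element totals:
  C: 12
  H: 17
  Cl: 1
  S: 1

C12H17ClS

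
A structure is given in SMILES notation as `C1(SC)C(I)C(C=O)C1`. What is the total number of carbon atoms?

6

Atom tally by fragment:
  cyclobutane ring core → C:4 H:8
  (− 3 ring H displaced by substituents)
  + SCH3 → C:1 H:3 S:1
  + I → I:1
  + CHO → C:1 H:1 O:1
Element totals:
  C: 6
  H: 9
  I: 1
  O: 1
  S: 1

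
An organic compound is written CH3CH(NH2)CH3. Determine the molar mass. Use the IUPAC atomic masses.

59.11 g/mol

Atom tally by fragment:
  CH3 → C:1 H:3
  CH(NH2) → C:1 H:3 N:1
  CH3 → C:1 H:3
Element totals:
  C: 3
  H: 9
  N: 1
Molecular formula: C3H9N.
  M = 3(12.011) + 9(1.008) + 14.007
    = 36.033 + 9.072 + 14.007 = 59.112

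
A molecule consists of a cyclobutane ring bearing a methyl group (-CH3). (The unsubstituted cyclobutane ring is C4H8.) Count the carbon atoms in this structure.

5

Atom tally by fragment:
  cyclobutane ring core → C:4 H:8
  (− 1 ring H displaced by substituents)
  + CH3 → C:1 H:3
Element totals:
  C: 5
  H: 10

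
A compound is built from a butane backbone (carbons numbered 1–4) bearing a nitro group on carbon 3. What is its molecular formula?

Atom tally by fragment:
  CH3 → C:1 H:3
  CH2 → C:1 H:2
  CH(NO2) → C:1 H:1 N:1 O:2
  CH3 → C:1 H:3
Element totals:
  C: 4
  H: 9
  N: 1
  O: 2

C4H9NO2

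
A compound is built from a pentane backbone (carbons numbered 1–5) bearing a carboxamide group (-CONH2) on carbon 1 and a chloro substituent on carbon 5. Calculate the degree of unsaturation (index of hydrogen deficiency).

Atom tally by fragment:
  H2NOCCH2 → C:2 H:4 O:1 N:1
  CH2 → C:1 H:2
  CH2 → C:1 H:2
  CH2 → C:1 H:2
  CH2Cl → C:1 H:2 Cl:1
Element totals:
  C: 6
  H: 12
  Cl: 1
  N: 1
  O: 1
Molecular formula: C6H12ClNO.
DoU = (2C + 2 + N − H − X) / 2 = (2·6 + 2 + 1 − 12 − 1) / 2 = 1.

1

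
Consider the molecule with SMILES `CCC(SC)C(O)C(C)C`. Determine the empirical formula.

C8H18OS

Atom tally by fragment:
  CH3 → C:1 H:3
  CH2 → C:1 H:2
  CH(SCH3) → C:2 H:4 S:1
  CH(OH) → C:1 H:2 O:1
  CH(CH3) → C:2 H:4
  CH3 → C:1 H:3
Element totals:
  C: 8
  H: 18
  O: 1
  S: 1
Molecular formula: C8H18OS.
gcd of subscripts (8, 18, 1, 1) = 1, so the empirical formula equals the molecular formula.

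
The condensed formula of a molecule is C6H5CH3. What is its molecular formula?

C7H8

Element totals:
  C: 7
  H: 8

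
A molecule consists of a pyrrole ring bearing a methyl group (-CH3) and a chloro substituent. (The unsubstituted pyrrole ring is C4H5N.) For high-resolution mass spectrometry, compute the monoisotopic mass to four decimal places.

115.0189

Atom tally by fragment:
  pyrrole ring core → C:4 H:5 N:1
  (− 2 ring H displaced by substituents)
  + CH3 → C:1 H:3
  + Cl → Cl:1
Element totals:
  C: 5
  H: 6
  Cl: 1
  N: 1
Molecular formula: C5H6ClN.
  M = 5(12.0) + 6(1.007825) + 34.968853 + 14.003074
    = 60.000000 + 6.046950 + 34.968853 + 14.003074 = 115.018877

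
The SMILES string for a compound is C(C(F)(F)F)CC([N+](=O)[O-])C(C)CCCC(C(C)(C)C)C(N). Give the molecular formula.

Atom tally by fragment:
  F3CCH2 → C:2 H:2 F:3
  CH2 → C:1 H:2
  CH(NO2) → C:1 H:1 N:1 O:2
  CH(CH3) → C:2 H:4
  CH2 → C:1 H:2
  CH2 → C:1 H:2
  CH2 → C:1 H:2
  CH(C(CH3)3) → C:5 H:10
  CH2NH2 → C:1 H:4 N:1
Element totals:
  C: 15
  H: 29
  F: 3
  N: 2
  O: 2

C15H29F3N2O2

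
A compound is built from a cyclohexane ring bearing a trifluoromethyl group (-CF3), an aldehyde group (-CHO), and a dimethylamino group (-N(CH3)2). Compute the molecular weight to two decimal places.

Atom tally by fragment:
  cyclohexane ring core → C:6 H:12
  (− 3 ring H displaced by substituents)
  + CF3 → C:1 F:3
  + CHO → C:1 H:1 O:1
  + N(CH3)2 → N:1 C:2 H:6
Element totals:
  C: 10
  H: 16
  F: 3
  N: 1
  O: 1
Molecular formula: C10H16F3NO.
  M = 10(12.011) + 16(1.008) + 3(18.998) + 14.007 + 15.999
    = 120.110 + 16.128 + 56.994 + 14.007 + 15.999 = 223.238

223.24 g/mol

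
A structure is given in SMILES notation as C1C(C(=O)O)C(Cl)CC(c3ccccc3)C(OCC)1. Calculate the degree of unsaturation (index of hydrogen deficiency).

Atom tally by fragment:
  cyclohexane ring core → C:6 H:12
  (− 4 ring H displaced by substituents)
  + COOH → C:1 H:1 O:2
  + Cl → Cl:1
  + C6H5 → C:6 H:5
  + OC2H5 → C:2 H:5 O:1
Element totals:
  C: 15
  H: 19
  Cl: 1
  O: 3
Molecular formula: C15H19ClO3.
DoU = (2C + 2 + N − H − X) / 2 = (2·15 + 2 + 0 − 19 − 1) / 2 = 6.

6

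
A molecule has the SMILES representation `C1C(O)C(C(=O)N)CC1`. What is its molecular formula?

C6H11NO2

Atom tally by fragment:
  cyclopentane ring core → C:5 H:10
  (− 2 ring H displaced by substituents)
  + OH → O:1 H:1
  + CONH2 → C:1 H:2 O:1 N:1
Element totals:
  C: 6
  H: 11
  N: 1
  O: 2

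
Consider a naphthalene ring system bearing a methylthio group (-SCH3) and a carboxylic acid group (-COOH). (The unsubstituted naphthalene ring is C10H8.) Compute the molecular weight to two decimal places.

218.27 g/mol

Atom tally by fragment:
  naphthalene ring system core → C:10 H:8
  (− 2 ring H displaced by substituents)
  + SCH3 → C:1 H:3 S:1
  + COOH → C:1 H:1 O:2
Element totals:
  C: 12
  H: 10
  O: 2
  S: 1
Molecular formula: C12H10O2S.
  M = 12(12.011) + 10(1.008) + 2(15.999) + 32.06
    = 144.132 + 10.080 + 31.998 + 32.060 = 218.270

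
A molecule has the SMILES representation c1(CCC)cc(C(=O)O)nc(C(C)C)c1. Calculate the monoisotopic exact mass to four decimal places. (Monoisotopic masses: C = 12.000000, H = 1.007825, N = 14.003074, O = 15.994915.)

207.1259

Atom tally by fragment:
  pyridine ring core → C:5 H:5 N:1
  (− 3 ring H displaced by substituents)
  + CH2CH2CH3 → C:3 H:7
  + COOH → C:1 H:1 O:2
  + CH(CH3)2 → C:3 H:7
Element totals:
  C: 12
  H: 17
  N: 1
  O: 2
Molecular formula: C12H17NO2.
  M = 12(12.0) + 17(1.007825) + 14.003074 + 2(15.994915)
    = 144.000000 + 17.133025 + 14.003074 + 31.989830 = 207.125929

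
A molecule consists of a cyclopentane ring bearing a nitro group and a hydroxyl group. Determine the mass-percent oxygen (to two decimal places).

36.60%

Atom tally by fragment:
  cyclopentane ring core → C:5 H:10
  (− 2 ring H displaced by substituents)
  + NO2 → N:1 O:2
  + OH → O:1 H:1
Element totals:
  C: 5
  H: 9
  N: 1
  O: 3
Molecular formula: C5H9NO3.
Molar mass = 131.131 g/mol.
Mass from O: 3 × 15.999 = 47.997 g/mol.
%O = 47.997 / 131.131 × 100 = 36.60%.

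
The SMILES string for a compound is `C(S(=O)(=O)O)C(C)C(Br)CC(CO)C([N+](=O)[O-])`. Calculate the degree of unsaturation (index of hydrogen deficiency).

Atom tally by fragment:
  HO3SCH2 → C:1 H:3 S:1 O:3
  CH(CH3) → C:2 H:4
  CH(Br) → C:1 H:1 Br:1
  CH2 → C:1 H:2
  CH(CH2OH) → C:2 H:4 O:1
  CH2NO2 → C:1 H:2 N:1 O:2
Element totals:
  C: 8
  H: 16
  Br: 1
  N: 1
  O: 6
  S: 1
Molecular formula: C8H16BrNO6S.
DoU = (2C + 2 + N − H − X) / 2 = (2·8 + 2 + 1 − 16 − 1) / 2 = 1.

1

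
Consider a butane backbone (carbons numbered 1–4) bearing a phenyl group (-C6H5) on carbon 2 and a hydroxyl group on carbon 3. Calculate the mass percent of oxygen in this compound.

Atom tally by fragment:
  CH3 → C:1 H:3
  CH(C6H5) → C:7 H:6
  CH(OH) → C:1 H:2 O:1
  CH3 → C:1 H:3
Element totals:
  C: 10
  H: 14
  O: 1
Molecular formula: C10H14O.
Molar mass = 150.221 g/mol.
Mass from O: 1 × 15.999 = 15.999 g/mol.
%O = 15.999 / 150.221 × 100 = 10.65%.

10.65%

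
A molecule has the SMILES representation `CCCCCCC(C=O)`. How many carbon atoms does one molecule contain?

8

Atom tally by fragment:
  CH3 → C:1 H:3
  CH2 → C:1 H:2
  CH2 → C:1 H:2
  CH2 → C:1 H:2
  CH2 → C:1 H:2
  CH2 → C:1 H:2
  CH2CHO → C:2 H:3 O:1
Element totals:
  C: 8
  H: 16
  O: 1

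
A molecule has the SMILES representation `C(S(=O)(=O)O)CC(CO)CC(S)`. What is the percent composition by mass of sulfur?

29.92%

Atom tally by fragment:
  HO3SCH2 → C:1 H:3 S:1 O:3
  CH2 → C:1 H:2
  CH(CH2OH) → C:2 H:4 O:1
  CH2 → C:1 H:2
  CH2SH → C:1 H:3 S:1
Element totals:
  C: 6
  H: 14
  O: 4
  S: 2
Molecular formula: C6H14O4S2.
Molar mass = 214.294 g/mol.
Mass from S: 2 × 32.06 = 64.120 g/mol.
%S = 64.120 / 214.294 × 100 = 29.92%.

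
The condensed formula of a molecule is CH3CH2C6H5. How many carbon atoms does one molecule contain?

Element totals:
  C: 8
  H: 10

8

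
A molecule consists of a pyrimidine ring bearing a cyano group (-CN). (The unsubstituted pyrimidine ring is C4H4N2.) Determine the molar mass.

105.10 g/mol

Atom tally by fragment:
  pyrimidine ring core → C:4 H:4 N:2
  (− 1 ring H displaced by substituents)
  + CN → C:1 N:1
Element totals:
  C: 5
  H: 3
  N: 3
Molecular formula: C5H3N3.
  M = 5(12.011) + 3(1.008) + 3(14.007)
    = 60.055 + 3.024 + 42.021 = 105.100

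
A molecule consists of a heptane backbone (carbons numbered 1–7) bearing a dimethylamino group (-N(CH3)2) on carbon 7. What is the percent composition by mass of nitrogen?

9.78%

Atom tally by fragment:
  CH3 → C:1 H:3
  CH2 → C:1 H:2
  CH2 → C:1 H:2
  CH2 → C:1 H:2
  CH2 → C:1 H:2
  CH2 → C:1 H:2
  CH2N(CH3)2 → C:3 H:8 N:1
Element totals:
  C: 9
  H: 21
  N: 1
Molecular formula: C9H21N.
Molar mass = 143.274 g/mol.
Mass from N: 1 × 14.007 = 14.007 g/mol.
%N = 14.007 / 143.274 × 100 = 9.78%.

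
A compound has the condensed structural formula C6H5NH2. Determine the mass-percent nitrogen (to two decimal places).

Atom tally by fragment:
  benzene ring core → C:6 H:6
  (− 1 ring H displaced by substituents)
  + NH2 → N:1 H:2
Element totals:
  C: 6
  H: 7
  N: 1
Molecular formula: C6H7N.
Molar mass = 93.129 g/mol.
Mass from N: 1 × 14.007 = 14.007 g/mol.
%N = 14.007 / 93.129 × 100 = 15.04%.

15.04%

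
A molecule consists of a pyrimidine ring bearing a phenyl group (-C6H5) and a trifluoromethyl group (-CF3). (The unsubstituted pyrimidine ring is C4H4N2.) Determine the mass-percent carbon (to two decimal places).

58.93%

Atom tally by fragment:
  pyrimidine ring core → C:4 H:4 N:2
  (− 2 ring H displaced by substituents)
  + C6H5 → C:6 H:5
  + CF3 → C:1 F:3
Element totals:
  C: 11
  H: 7
  F: 3
  N: 2
Molecular formula: C11H7F3N2.
Molar mass = 224.185 g/mol.
Mass from C: 11 × 12.011 = 132.121 g/mol.
%C = 132.121 / 224.185 × 100 = 58.93%.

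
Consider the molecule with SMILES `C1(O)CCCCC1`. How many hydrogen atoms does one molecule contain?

Atom tally by fragment:
  cyclohexane ring core → C:6 H:12
  (− 1 ring H displaced by substituents)
  + OH → O:1 H:1
Element totals:
  C: 6
  H: 12
  O: 1

12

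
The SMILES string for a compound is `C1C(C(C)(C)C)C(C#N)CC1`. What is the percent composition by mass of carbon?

Atom tally by fragment:
  cyclopentane ring core → C:5 H:10
  (− 2 ring H displaced by substituents)
  + C(CH3)3 → C:4 H:9
  + CN → C:1 N:1
Element totals:
  C: 10
  H: 17
  N: 1
Molecular formula: C10H17N.
Molar mass = 151.253 g/mol.
Mass from C: 10 × 12.011 = 120.110 g/mol.
%C = 120.110 / 151.253 × 100 = 79.41%.

79.41%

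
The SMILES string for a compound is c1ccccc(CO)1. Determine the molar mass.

108.14 g/mol

Atom tally by fragment:
  benzene ring core → C:6 H:6
  (− 1 ring H displaced by substituents)
  + CH2OH → C:1 H:3 O:1
Element totals:
  C: 7
  H: 8
  O: 1
Molecular formula: C7H8O.
  M = 7(12.011) + 8(1.008) + 15.999
    = 84.077 + 8.064 + 15.999 = 108.140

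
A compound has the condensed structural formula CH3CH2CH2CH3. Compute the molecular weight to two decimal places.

Atom tally by fragment:
  CH3 → C:1 H:3
  CH2 → C:1 H:2
  CH2 → C:1 H:2
  CH3 → C:1 H:3
Element totals:
  C: 4
  H: 10
Molecular formula: C4H10.
  M = 4(12.011) + 10(1.008)
    = 48.044 + 10.080 = 58.124

58.12 g/mol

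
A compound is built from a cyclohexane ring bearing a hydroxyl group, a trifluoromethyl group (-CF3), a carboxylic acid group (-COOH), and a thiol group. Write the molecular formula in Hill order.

C8H11F3O3S

Atom tally by fragment:
  cyclohexane ring core → C:6 H:12
  (− 4 ring H displaced by substituents)
  + OH → O:1 H:1
  + CF3 → C:1 F:3
  + COOH → C:1 H:1 O:2
  + SH → S:1 H:1
Element totals:
  C: 8
  H: 11
  F: 3
  O: 3
  S: 1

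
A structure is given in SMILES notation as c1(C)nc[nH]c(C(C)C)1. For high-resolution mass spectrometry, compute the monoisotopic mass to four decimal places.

124.1000

Atom tally by fragment:
  imidazole ring core → C:3 H:4 N:2
  (− 2 ring H displaced by substituents)
  + CH3 → C:1 H:3
  + CH(CH3)2 → C:3 H:7
Element totals:
  C: 7
  H: 12
  N: 2
Molecular formula: C7H12N2.
  M = 7(12.0) + 12(1.007825) + 2(14.003074)
    = 84.000000 + 12.093900 + 28.006148 = 124.100048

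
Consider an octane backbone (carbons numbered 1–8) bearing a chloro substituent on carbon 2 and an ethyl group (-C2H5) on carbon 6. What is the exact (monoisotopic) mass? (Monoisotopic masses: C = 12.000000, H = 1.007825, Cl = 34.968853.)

176.1332

Atom tally by fragment:
  CH3 → C:1 H:3
  CH(Cl) → C:1 H:1 Cl:1
  CH2 → C:1 H:2
  CH2 → C:1 H:2
  CH2 → C:1 H:2
  CH(C2H5) → C:3 H:6
  CH2 → C:1 H:2
  CH3 → C:1 H:3
Element totals:
  C: 10
  H: 21
  Cl: 1
Molecular formula: C10H21Cl.
  M = 10(12.0) + 21(1.007825) + 34.968853
    = 120.000000 + 21.164325 + 34.968853 = 176.133178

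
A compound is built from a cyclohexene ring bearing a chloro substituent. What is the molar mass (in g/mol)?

Atom tally by fragment:
  cyclohexene ring core → C:6 H:10
  (− 1 ring H displaced by substituents)
  + Cl → Cl:1
Element totals:
  C: 6
  H: 9
  Cl: 1
Molecular formula: C6H9Cl.
  M = 6(12.011) + 9(1.008) + 35.45
    = 72.066 + 9.072 + 35.450 = 116.588

116.59 g/mol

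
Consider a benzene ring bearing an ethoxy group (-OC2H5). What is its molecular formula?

C8H10O

Atom tally by fragment:
  benzene ring core → C:6 H:6
  (− 1 ring H displaced by substituents)
  + OC2H5 → C:2 H:5 O:1
Element totals:
  C: 8
  H: 10
  O: 1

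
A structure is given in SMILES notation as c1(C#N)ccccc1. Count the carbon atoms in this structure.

7

Atom tally by fragment:
  benzene ring core → C:6 H:6
  (− 1 ring H displaced by substituents)
  + CN → C:1 N:1
Element totals:
  C: 7
  H: 5
  N: 1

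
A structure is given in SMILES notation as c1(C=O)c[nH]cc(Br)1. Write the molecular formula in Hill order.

Atom tally by fragment:
  pyrrole ring core → C:4 H:5 N:1
  (− 2 ring H displaced by substituents)
  + CHO → C:1 H:1 O:1
  + Br → Br:1
Element totals:
  C: 5
  H: 4
  Br: 1
  N: 1
  O: 1

C5H4BrNO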